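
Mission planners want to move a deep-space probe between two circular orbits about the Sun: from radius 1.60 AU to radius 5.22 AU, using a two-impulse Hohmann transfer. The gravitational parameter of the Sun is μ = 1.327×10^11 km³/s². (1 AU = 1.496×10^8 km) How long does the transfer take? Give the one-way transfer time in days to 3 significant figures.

In km: r₁ = 1.60 × 1.496×10^8 = 2.3936×10^8 km; r₂ = 5.22 × 1.496×10^8 = 7.80912×10^8 km.
The Hohmann ellipse has a_t = (r₁ + r₂)/2 = 5.10136×10^8 km.
By Kepler's third law the transfer-orbit period is T = 2π√(a_t³/μ), so t = T/2 = 9.937×10^7 s.
Converting: 9.937×10^7 s ÷ 86400 s/day = 1150 days.

t = 1150 days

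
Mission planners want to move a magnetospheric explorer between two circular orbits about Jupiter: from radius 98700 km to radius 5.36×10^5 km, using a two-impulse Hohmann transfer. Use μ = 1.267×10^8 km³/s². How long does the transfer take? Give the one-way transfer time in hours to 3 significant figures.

t = 13.9 hours

Transfer-ellipse semi-major axis a_t = (r₁ + r₂)/2 = (98700 + 5.360×10^5)/2 = 3.1735×10^5 km.
Transfer time t = π√(a_t³/μ) = π√((3.1735×10^5)³ / 1.267×10^8) = 49900 s.
Converting: 49900 s ÷ 3600 s/hour = 13.9 hours.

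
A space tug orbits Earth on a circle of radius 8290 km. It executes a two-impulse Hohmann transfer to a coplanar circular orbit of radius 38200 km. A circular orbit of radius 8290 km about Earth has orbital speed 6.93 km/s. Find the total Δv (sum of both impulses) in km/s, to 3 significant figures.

Δv = 3.25 km/s

From the circular-orbit relation v² = μ/r at r = 8290 km: μ = v²r = (6.93)² × 8290 = 3.98126×10^5 km³/s².
Transfer-ellipse semi-major axis a_t = (r₁ + r₂)/2 = (8290 + 38200)/2 = 23245 km.
At r₁ the circular-orbit speed is v₁ = √(μ/r₁) = 6.930 km/s.
Transfer-orbit speed at r₁ (v² = μ(2/r − 1/a)): v_p = √[μ(2/r₁ − 1/a_t)] = 8.884 km/s.
First burn Δv₁ = |v_p − v₁| = 1.954 km/s.
At r₂, v₂ = √(μ/r₂) = 3.228 km/s.
Transfer-orbit speed at r₂: v_a = √[μ(2/r₂ − 1/a_t)] = 1.928 km/s.
Second burn Δv₂ = |v₂ − v_a| = 1.300 km/s.
Total Δv = Δv₁ + Δv₂ = 3.254 km/s.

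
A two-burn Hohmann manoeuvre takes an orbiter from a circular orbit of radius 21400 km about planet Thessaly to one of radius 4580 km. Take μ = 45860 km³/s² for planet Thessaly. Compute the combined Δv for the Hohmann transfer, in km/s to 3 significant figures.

The Hohmann ellipse has a_t = (r₁ + r₂)/2 = 12990 km.
At r₁ the circular-orbit speed is v₁ = √(μ/r₁) = 1.4639 km/s.
Transfer-orbit speed at r₁ (vis-viva): v_a = √[μ(2/r₁ − 1/a_t)] = 0.86924 km/s.
First burn Δv₁ = |v_a − v₁| = 0.5947 km/s.
At r₂, v₂ = √(μ/r₂) = 3.1643 km/s.
Transfer-orbit speed at r₂: v_p = √[μ(2/r₂ − 1/a_t)] = 4.0615 km/s.
Second burn Δv₂ = |v₂ − v_p| = 0.8972 km/s.
Total Δv = Δv₁ + Δv₂ = 1.492 km/s.

Δv = 1.49 km/s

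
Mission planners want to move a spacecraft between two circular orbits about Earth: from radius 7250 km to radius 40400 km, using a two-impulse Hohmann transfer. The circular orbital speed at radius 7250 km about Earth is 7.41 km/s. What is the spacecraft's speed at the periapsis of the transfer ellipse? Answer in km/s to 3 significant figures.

From the circular-orbit relation v² = μ/r at r = 7250 km: μ = v²r = (7.41)² × 7250 = 3.98084×10^5 km³/s².
Transfer-ellipse semi-major axis a_t = (r₁ + r₂)/2 = (7250 + 40400)/2 = 23825 km.
At periapsis, r = 7250 km.
From the vis-viva equation, v = √[μ(2/r − 1/a_t)] = 9.649 km/s.

v = 9.65 km/s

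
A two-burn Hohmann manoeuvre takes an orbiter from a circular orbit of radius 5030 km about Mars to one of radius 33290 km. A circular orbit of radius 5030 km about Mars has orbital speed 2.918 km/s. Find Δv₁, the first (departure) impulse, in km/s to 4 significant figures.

Δv₁ = 0.9283 km/s

From the circular-orbit relation v² = μ/r at r = 5030 km: μ = v²r = (2.918)² × 5030 = 42829.1 km³/s².
Transfer-ellipse semi-major axis a_t = (r₁ + r₂)/2 = (5030 + 33290)/2 = 19160 km.
On the circular orbit at r = 5030 km, v_c = √(μ/r) = 2.9180 km/s.
Transfer-orbit speed at the same r (vis-viva, a = a_t): v_t = √[μ(2/r − 1/a_t)] = 3.8463 km/s.
Δv₁ = |v_t − v_c| = |3.8463 − 2.9180| = 0.9283 km/s.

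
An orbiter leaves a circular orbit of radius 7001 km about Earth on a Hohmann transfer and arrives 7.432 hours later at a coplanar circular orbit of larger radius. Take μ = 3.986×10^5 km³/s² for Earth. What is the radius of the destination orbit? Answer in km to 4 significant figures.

Transfer time t = 7.432 hours = 26755.2 s, and t = π√(a_t³/μ).
So a_t = (μ t²/π²)^(1/3) = (3.986×10^5 × (26755.2)² / π²)^(1/3) = 30691 km.
Since a_t = (r₁ + r₂)/2, r₂ = 2a_t − r₁ = 2×30691 − 7001 = 54381 km.

r₂ = 54380 km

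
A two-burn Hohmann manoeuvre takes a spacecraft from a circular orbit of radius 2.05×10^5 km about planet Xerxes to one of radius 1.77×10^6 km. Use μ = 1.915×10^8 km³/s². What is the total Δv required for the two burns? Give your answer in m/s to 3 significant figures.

Transfer-ellipse semi-major axis a_t = (r₁ + r₂)/2 = (2.050×10^5 + 1.770×10^6)/2 = 9.875×10^5 km.
At r₁ the circular-orbit speed is v₁ = √(μ/r₁) = 30.56 km/s.
Transfer-orbit speed at r₁ (v² = μ(2/r − 1/a)): v_p = √[μ(2/r₁ − 1/a_t)] = 40.92 km/s.
First burn Δv₁ = |v_p − v₁| = 10.36 km/s.
At r₂, v₂ = √(μ/r₂) = 10.4015 km/s.
Transfer-orbit speed at r₂: v_a = √[μ(2/r₂ − 1/a_t)] = 4.73921 km/s.
Second burn Δv₂ = |v₂ − v_a| = 5.662 km/s.
Δv = Δv₁ + Δv₂ = 10.36 + 5.662 = 16.02 km/s.

Δv = 16000 m/s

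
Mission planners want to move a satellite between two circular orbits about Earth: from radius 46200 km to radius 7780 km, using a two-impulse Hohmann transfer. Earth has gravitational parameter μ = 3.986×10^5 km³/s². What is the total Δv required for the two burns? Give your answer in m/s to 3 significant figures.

Δv = 3570 m/s

The Hohmann ellipse has a_t = (r₁ + r₂)/2 = 26990 km.
At r₁ the circular-orbit speed is v₁ = √(μ/r₁) = 2.937 km/s.
Transfer-orbit speed at r₁ (vis-viva): v_a = √[μ(2/r₁ − 1/a_t)] = 1.577 km/s.
First burn Δv₁ = |v_a − v₁| = 1.360 km/s.
Circular speed at r₂: v₂ = √(μ/r₂) = 7.158 km/s.
Transfer-orbit speed at r₂: v_p = √[μ(2/r₂ − 1/a_t)] = 9.365 km/s.
Second burn Δv₂ = |v₂ − v_p| = 2.207 km/s.
Δv = Δv₁ + Δv₂ = 1.360 + 2.207 = 3.567 km/s.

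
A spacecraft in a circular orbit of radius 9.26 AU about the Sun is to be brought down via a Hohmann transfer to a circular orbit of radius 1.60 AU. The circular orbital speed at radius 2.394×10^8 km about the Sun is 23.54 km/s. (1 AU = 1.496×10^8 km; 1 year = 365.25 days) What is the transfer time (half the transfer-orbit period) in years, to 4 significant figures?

t = 6.328 years

From the circular-orbit relation v² = μ/r at r = 2.394×10^8 km: μ = v²r = (23.54)² × 2.394×10^8 = 1.32659×10^11 km³/s².
In km: r₁ = 9.26 × 1.496×10^8 = 1.385296×10^9 km; r₂ = 1.60 × 1.496×10^8 = 2.3936×10^8 km.
Transfer-ellipse semi-major axis a_t = (r₁ + r₂)/2 = (1.385296×10^9 + 2.3936×10^8)/2 = 8.12328×10^8 km.
By Kepler's third law the transfer-orbit period is T = 2π√(a_t³/μ), so t = T/2 = 1.997×10^8 s.
Converting: 1.997×10^8 s ÷ 3.15576×10^7 s/year (365.25 × 86400) = 6.328 years.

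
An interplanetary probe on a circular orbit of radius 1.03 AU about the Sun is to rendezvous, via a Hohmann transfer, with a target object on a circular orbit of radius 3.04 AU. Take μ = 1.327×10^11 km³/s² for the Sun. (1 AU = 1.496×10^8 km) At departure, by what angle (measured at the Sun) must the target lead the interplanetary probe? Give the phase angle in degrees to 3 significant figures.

In km: r₁ = 1.03 × 1.496×10^8 = 1.54088×10^8 km; r₂ = 3.04 × 1.496×10^8 = 4.54784×10^8 km.
Transfer-ellipse semi-major axis a_t = (r₁ + r₂)/2 = (1.54088×10^8 + 4.54784×10^8)/2 = 3.04436×10^8 km.
Transfer time t = π√(a_t³/μ) = 4.581×10^7 s.
Target angular speed ω₂ = √(μ/r₂³) = 3.756×10^-8 rad/s.
Angle swept by the target during transfer: ω₂·t = 1.7206 rad = 98.58°.
Arrival is 180° from departure on the ellipse, so φ = 180° − 98.58° = 81.4°.

φ = 81.4°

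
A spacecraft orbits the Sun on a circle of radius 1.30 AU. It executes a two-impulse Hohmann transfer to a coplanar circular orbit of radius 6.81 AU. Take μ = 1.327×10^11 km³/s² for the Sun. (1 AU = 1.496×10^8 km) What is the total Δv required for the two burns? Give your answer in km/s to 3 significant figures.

In km: r₁ = 1.30 × 1.496×10^8 = 1.9448×10^8 km; r₂ = 6.81 × 1.496×10^8 = 1.018776×10^9 km.
The Hohmann ellipse has a_t = (r₁ + r₂)/2 = 6.06628×10^8 km.
At r₁ the circular-orbit speed is v₁ = √(μ/r₁) = 26.12 km/s.
Transfer-orbit speed at r₁ (v² = μ(2/r − 1/a)): v_p = √[μ(2/r₁ − 1/a_t)] = 33.85 km/s.
First burn Δv₁ = |v_p − v₁| = 7.730 km/s.
At r₂, v₂ = √(μ/r₂) = 11.413 km/s.
Transfer-orbit speed at r₂: v_a = √[μ(2/r₂ − 1/a_t)] = 6.4621 km/s.
Second burn Δv₂ = |v₂ − v_a| = 4.951 km/s.
Total Δv = Δv₁ + Δv₂ = 12.68 km/s.

Δv = 12.7 km/s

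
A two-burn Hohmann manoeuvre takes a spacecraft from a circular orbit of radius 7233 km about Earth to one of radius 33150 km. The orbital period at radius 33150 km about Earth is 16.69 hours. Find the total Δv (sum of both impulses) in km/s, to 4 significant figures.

From Kepler's third law T² = 4π²r³/μ at r = 33150 km, T = 16.69 hours = 16.69 × 3600 s = 60084 s: μ = 4π²r³/T² = 3.98376×10^5 km³/s².
Semi-major axis of the transfer orbit: a_t = (7233 + 33150)/2 = 20191.5 km.
Circular speed at r₁: v₁ = √(μ/r₁) = √(3.98376×10^5/7233) = 7.421 km/s.
On the transfer ellipse at r₁, vis-viva equation gives v_p = √[μ(2/r₁ − 1/a_t)] = 9.509 km/s.
First burn Δv₁ = |v_p − v₁| = 2.088 km/s.
Circular speed at r₂: v₂ = √(μ/r₂) = 3.467 km/s.
Transfer-orbit speed at r₂: v_a = √[μ(2/r₂ − 1/a_t)] = 2.075 km/s.
Second burn Δv₂ = |v₂ − v_a| = 1.392 km/s.
Δv = Δv₁ + Δv₂ = 2.088 + 1.392 = 3.480 km/s.

Δv = 3.480 km/s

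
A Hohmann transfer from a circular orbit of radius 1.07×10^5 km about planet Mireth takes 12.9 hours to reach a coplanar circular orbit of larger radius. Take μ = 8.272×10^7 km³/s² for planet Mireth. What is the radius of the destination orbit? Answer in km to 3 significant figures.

r₂ = 4.18×10^5 km

Transfer time t = 12.9 hours = 46440 s, and t = π√(a_t³/μ).
So a_t = (μ t²/π²)^(1/3) = (8.272×10^7 × (46440)² / π²)^(1/3) = 2.6244×10^5 km.
Since a_t = (r₁ + r₂)/2, r₂ = 2a_t − r₁ = 2×2.6244×10^5 − 1.070×10^5 = 4.1788×10^5 km.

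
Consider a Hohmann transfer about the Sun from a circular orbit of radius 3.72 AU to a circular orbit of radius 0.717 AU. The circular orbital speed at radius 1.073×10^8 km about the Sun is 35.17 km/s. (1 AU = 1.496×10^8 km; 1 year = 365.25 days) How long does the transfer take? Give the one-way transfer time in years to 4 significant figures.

From the circular-orbit relation v² = μ/r at r = 1.073×10^8 km: μ = v²r = (35.17)² × 1.073×10^8 = 1.32722×10^11 km³/s².
In km: r₁ = 3.72 × 1.496×10^8 = 5.56512×10^8 km; r₂ = 0.717 × 1.496×10^8 = 1.072632×10^8 km.
Transfer-ellipse semi-major axis a_t = (r₁ + r₂)/2 = (5.56512×10^8 + 1.072632×10^8)/2 = 3.318876×10^8 km.
Half the transfer-orbit period gives t = π√(a_t³/μ) = 5.214×10^7 s.
Converting: 5.214×10^7 s ÷ 3.15576×10^7 s/year (365.25 × 86400) = 1.652 years.

t = 1.652 years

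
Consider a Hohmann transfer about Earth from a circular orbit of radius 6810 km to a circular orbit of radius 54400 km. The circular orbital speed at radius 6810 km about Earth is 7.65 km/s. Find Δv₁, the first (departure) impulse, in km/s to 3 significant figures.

From the circular-orbit relation v² = μ/r at r = 6810 km: μ = v²r = (7.65)² × 6810 = 3.98538×10^5 km³/s².
Semi-major axis of the transfer orbit: a_t = (6810 + 54400)/2 = 30605 km.
Circular speed at r = 6810 km: v_c = √(μ/r) = 7.6500 km/s.
Vis-viva on the transfer ellipse at r = 6810 km gives v_t = √[μ(2/r − 1/a_t)] = 10.199 km/s.
Δv₁ = |v_t − v_c| = |10.199 − 7.6500| = 2.549 km/s.

Δv₁ = 2.55 km/s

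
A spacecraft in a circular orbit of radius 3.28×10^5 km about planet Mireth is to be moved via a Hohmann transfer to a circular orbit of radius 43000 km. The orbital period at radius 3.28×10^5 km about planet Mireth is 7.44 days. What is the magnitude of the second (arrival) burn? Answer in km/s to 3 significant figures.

Δv₂ = 2.92 km/s

From Kepler's third law T² = 4π²r³/μ at r = 3.28×10^5 km, T = 7.44 days = 7.44 × 86400 s = 6.42816×10^5 s: μ = 4π²r³/T² = 3.37138×10^6 km³/s².
The Hohmann ellipse has a_t = (r₁ + r₂)/2 = 1.855×10^5 km.
Circular speed at r = 43000 km: v_c = √(μ/r) = 8.85462 km/s.
Vis-viva on the transfer ellipse at r = 43000 km gives v_t = √[μ(2/r − 1/a_t)] = 11.7743 km/s.
Δv₂ = |v_t − v_c| = |11.7743 − 8.85462| = 2.920 km/s.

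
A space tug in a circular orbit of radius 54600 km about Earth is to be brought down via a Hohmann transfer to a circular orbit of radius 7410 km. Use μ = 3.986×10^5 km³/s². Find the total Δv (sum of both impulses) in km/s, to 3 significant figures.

Δv = 3.78 km/s

Transfer-ellipse semi-major axis a_t = (r₁ + r₂)/2 = (54600 + 7410)/2 = 31005 km.
At r₁ the circular-orbit speed is v₁ = √(μ/r₁) = 2.702 km/s.
Transfer-orbit speed at r₁ (vis-viva): v_a = √[μ(2/r₁ − 1/a_t)] = 1.321 km/s.
First burn Δv₁ = |v_a − v₁| = 1.381 km/s.
At r₂, v₂ = √(μ/r₂) = 7.334 km/s.
Transfer-orbit speed at r₂: v_p = √[μ(2/r₂ − 1/a_t)] = 9.733 km/s.
Second burn Δv₂ = |v₂ − v_p| = 2.399 km/s.
Δv = Δv₁ + Δv₂ = 1.381 + 2.399 = 3.780 km/s.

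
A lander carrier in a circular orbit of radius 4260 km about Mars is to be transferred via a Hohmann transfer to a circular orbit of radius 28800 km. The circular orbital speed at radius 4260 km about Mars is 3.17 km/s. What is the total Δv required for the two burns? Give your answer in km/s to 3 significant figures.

Δv = 1.61 km/s

From the circular-orbit relation v² = μ/r at r = 4260 km: μ = v²r = (3.17)² × 4260 = 42808.3 km³/s².
The Hohmann ellipse has a_t = (r₁ + r₂)/2 = 16530 km.
At r₁ the circular-orbit speed is v₁ = √(μ/r₁) = 3.1700 km/s.
Transfer-orbit speed at r₁ (vis-viva): v_p = √[μ(2/r₁ − 1/a_t)] = 4.1843 km/s.
First burn Δv₁ = |v_p − v₁| = 1.0143 km/s.
Circular speed at r₂: v₂ = √(μ/r₂) = 1.21918 km/s.
Transfer-orbit speed at r₂: v_a = √[μ(2/r₂ − 1/a_t)] = 0.618922 km/s.
Second burn Δv₂ = |v₂ − v_a| = 0.60026 km/s.
Δv = Δv₁ + Δv₂ = 1.0143 + 0.60026 = 1.615 km/s.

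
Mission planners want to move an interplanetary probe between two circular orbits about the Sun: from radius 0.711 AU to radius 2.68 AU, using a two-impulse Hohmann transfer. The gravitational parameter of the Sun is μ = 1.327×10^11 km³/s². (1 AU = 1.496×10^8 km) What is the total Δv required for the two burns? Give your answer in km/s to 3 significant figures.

Δv = 15.5 km/s

In km: r₁ = 0.711 × 1.496×10^8 = 1.063656×10^8 km; r₂ = 2.68 × 1.496×10^8 = 4.00928×10^8 km.
Transfer-ellipse semi-major axis a_t = (r₁ + r₂)/2 = (1.063656×10^8 + 4.00928×10^8)/2 = 2.536468×10^8 km.
At r₁ the circular-orbit speed is v₁ = √(μ/r₁) = 35.321 km/s.
Transfer-orbit speed at r₁ (vis-viva): v_p = √[μ(2/r₁ − 1/a_t)] = 44.407 km/s.
First burn Δv₁ = |v_p − v₁| = 9.086 km/s.
At r₂, v₂ = √(μ/r₂) = 18.193 km/s.
Transfer-orbit speed at r₂: v_a = √[μ(2/r₂ − 1/a_t)] = 11.781 km/s.
Second burn Δv₂ = |v₂ − v_a| = 6.412 km/s.
Δv = Δv₁ + Δv₂ = 9.086 + 6.412 = 15.50 km/s.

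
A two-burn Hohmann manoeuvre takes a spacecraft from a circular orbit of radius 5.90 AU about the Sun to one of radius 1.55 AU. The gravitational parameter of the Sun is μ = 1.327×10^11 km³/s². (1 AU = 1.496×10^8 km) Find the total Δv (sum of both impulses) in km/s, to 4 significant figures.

Δv = 10.54 km/s

In km: r₁ = 5.90 × 1.496×10^8 = 8.8264×10^8 km; r₂ = 1.55 × 1.496×10^8 = 2.3188×10^8 km.
Semi-major axis of the transfer orbit: a_t = (8.8264×10^8 + 2.3188×10^8)/2 = 5.5726×10^8 km.
At r₁ the circular-orbit speed is v₁ = √(μ/r₁) = 12.2615 km/s.
On the transfer ellipse at r₁, vis-viva gives v_a = √[μ(2/r₁ − 1/a_t)] = 7.90945 km/s.
First burn Δv₁ = |v_a − v₁| = 4.352 km/s.
At r₂, v₂ = √(μ/r₂) = 23.922 km/s.
Transfer-orbit speed at r₂: v_p = √[μ(2/r₂ − 1/a_t)] = 30.107 km/s.
Second burn Δv₂ = |v₂ − v_p| = 6.185 km/s.
Total Δv = Δv₁ + Δv₂ = 10.54 km/s.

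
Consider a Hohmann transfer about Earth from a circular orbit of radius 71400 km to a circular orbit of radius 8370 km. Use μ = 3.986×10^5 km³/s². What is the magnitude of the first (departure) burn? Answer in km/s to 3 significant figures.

The Hohmann ellipse has a_t = (r₁ + r₂)/2 = 39885 km.
Circular speed at r = 71400 km: v_c = √(μ/r) = 2.3628 km/s.
Vis-viva on the transfer ellipse at r = 71400 km gives v_t = √[μ(2/r − 1/a_t)] = 1.0824 km/s.
Δv₁ = |v_t − v_c| = |1.0824 − 2.3628| = 1.280 km/s.

Δv₁ = 1.28 km/s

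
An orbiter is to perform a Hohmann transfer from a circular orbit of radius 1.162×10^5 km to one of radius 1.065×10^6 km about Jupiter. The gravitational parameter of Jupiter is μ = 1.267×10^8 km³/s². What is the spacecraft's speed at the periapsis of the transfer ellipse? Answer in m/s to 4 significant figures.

Transfer-ellipse semi-major axis a_t = (r₁ + r₂)/2 = (1.162×10^5 + 1.065×10^6)/2 = 5.906×10^5 km.
At periapsis, r = 1.162×10^5 km.
Applying v² = μ(2/r − 1/a_t): v = 44.34 km/s.

v = 44340 m/s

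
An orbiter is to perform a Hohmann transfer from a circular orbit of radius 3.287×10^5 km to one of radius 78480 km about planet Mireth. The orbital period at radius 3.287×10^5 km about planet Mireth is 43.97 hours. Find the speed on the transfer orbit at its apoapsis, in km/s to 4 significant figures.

From Kepler's third law T² = 4π²r³/μ at r = 3.287×10^5 km, T = 43.97 hours = 43.97 × 3600 s = 1.58292×10^5 s: μ = 4π²r³/T² = 5.59553×10^7 km³/s².
The Hohmann ellipse has a_t = (r₁ + r₂)/2 = 2.0359×10^5 km.
At apoapsis, r = 3.287×10^5 km.
Vis-viva: v = √[μ(2/r − 1/a_t)] = √[5.59553×10^7 × (2/3.287×10^5 − 1/2.0359×10^5)] = 8.101 km/s.

v = 8.101 km/s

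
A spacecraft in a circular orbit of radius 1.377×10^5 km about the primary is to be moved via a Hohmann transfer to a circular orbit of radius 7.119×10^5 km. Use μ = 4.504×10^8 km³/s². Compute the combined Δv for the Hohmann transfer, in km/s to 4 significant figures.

Δv = 27.68 km/s

Semi-major axis of the transfer orbit: a_t = (1.377×10^5 + 7.119×10^5)/2 = 4.248×10^5 km.
At r₁ the circular-orbit speed is v₁ = √(μ/r₁) = 57.19 km/s.
Transfer-orbit speed at r₁ (v² = μ(2/r − 1/a)): v_p = √[μ(2/r₁ − 1/a_t)] = 74.04 km/s.
First burn Δv₁ = |v_p − v₁| = 16.85 km/s.
At r₂, v₂ = √(μ/r₂) = 25.15 km/s.
Transfer-orbit speed at r₂: v_a = √[μ(2/r₂ − 1/a_t)] = 14.32 km/s.
Second burn Δv₂ = |v₂ − v_a| = 10.83 km/s.
Δv = Δv₁ + Δv₂ = 16.85 + 10.83 = 27.68 km/s.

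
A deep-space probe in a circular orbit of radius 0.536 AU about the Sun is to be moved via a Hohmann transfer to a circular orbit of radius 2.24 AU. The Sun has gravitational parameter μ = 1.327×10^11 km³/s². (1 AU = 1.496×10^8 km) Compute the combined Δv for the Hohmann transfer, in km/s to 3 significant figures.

Δv = 18.5 km/s

In km: r₁ = 0.536 × 1.496×10^8 = 8.01856×10^7 km; r₂ = 2.24 × 1.496×10^8 = 3.35104×10^8 km.
Semi-major axis of the transfer orbit: a_t = (8.01856×10^7 + 3.35104×10^8)/2 = 2.076448×10^8 km.
Circular speed at r₁: v₁ = √(μ/r₁) = √(1.327×10^11/8.01856×10^7) = 40.68 km/s.
Transfer-orbit speed at r₁ (vis-viva equation): v_p = √[μ(2/r₁ − 1/a_t)] = 51.68 km/s.
First burn Δv₁ = |v_p − v₁| = 11.00 km/s.
Circular speed at r₂: v₂ = √(μ/r₂) = 19.900 km/s.
Transfer-orbit speed at r₂: v_a = √[μ(2/r₂ − 1/a_t)] = 12.366 km/s.
Second burn Δv₂ = |v₂ − v_a| = 7.534 km/s.
Total Δv = Δv₁ + Δv₂ = 18.53 km/s.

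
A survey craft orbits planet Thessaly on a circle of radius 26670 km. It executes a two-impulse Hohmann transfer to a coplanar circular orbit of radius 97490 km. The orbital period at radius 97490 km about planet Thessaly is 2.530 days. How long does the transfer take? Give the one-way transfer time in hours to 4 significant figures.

From Kepler's third law T² = 4π²r³/μ at r = 97490 km, T = 2.530 days = 2.530 × 86400 s = 2.18592×10^5 s: μ = 4π²r³/T² = 7.65546×10^5 km³/s².
Transfer-ellipse semi-major axis a_t = (r₁ + r₂)/2 = (26670 + 97490)/2 = 62080 km.
Transfer time t = π√(a_t³/μ) = π√((62080)³ / 7.65546×10^5) = 55540 s.
Converting: 55540 s ÷ 3600 s/hour = 15.43 hours.

t = 15.43 hours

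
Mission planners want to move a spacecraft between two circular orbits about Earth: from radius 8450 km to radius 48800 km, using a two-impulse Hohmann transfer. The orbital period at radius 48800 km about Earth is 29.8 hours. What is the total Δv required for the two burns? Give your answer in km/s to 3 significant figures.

Δv = 3.40 km/s

From Kepler's third law T² = 4π²r³/μ at r = 48800 km, T = 29.8 hours = 29.8 × 3600 s = 1.0728×10^5 s: μ = 4π²r³/T² = 3.98641×10^5 km³/s².
The Hohmann ellipse has a_t = (r₁ + r₂)/2 = 28625 km.
Circular speed at r₁: v₁ = √(μ/r₁) = √(3.98641×10^5/8450) = 6.8685 km/s.
Transfer-orbit speed at r₁ (v² = μ(2/r − 1/a)): v_p = √[μ(2/r₁ − 1/a_t)] = 8.9681 km/s.
First burn Δv₁ = |v_p − v₁| = 2.100 km/s.
At r₂, v₂ = √(μ/r₂) = 2.858 km/s.
Transfer-orbit speed at r₂: v_a = √[μ(2/r₂ − 1/a_t)] = 1.553 km/s.
Second burn Δv₂ = |v₂ − v_a| = 1.305 km/s.
Δv = Δv₁ + Δv₂ = 2.100 + 1.305 = 3.405 km/s.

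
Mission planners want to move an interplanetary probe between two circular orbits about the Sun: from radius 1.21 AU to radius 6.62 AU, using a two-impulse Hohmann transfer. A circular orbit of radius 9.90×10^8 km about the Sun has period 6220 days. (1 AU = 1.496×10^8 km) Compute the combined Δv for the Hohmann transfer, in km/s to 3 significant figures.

Δv = 13.3 km/s

From Kepler's third law T² = 4π²r³/μ at r = 9.90×10^8 km, T = 6220 days = 6220 × 86400 s = 5.37408×10^8 s: μ = 4π²r³/T² = 1.32635×10^11 km³/s².
In km: r₁ = 1.21 × 1.496×10^8 = 1.81016×10^8 km; r₂ = 6.62 × 1.496×10^8 = 9.90352×10^8 km.
Transfer-ellipse semi-major axis a_t = (r₁ + r₂)/2 = (1.81016×10^8 + 9.90352×10^8)/2 = 5.85684×10^8 km.
At r₁ the circular-orbit speed is v₁ = √(μ/r₁) = 27.07 km/s.
On the transfer ellipse at r₁, vis-viva equation gives v_p = √[μ(2/r₁ − 1/a_t)] = 35.20 km/s.
First burn Δv₁ = |v_p − v₁| = 8.130 km/s.
Circular speed at r₂: v₂ = √(μ/r₂) = 11.573 km/s.
Transfer-orbit speed at r₂: v_a = √[μ(2/r₂ − 1/a_t)] = 6.4337 km/s.
Second burn Δv₂ = |v₂ − v_a| = 5.139 km/s.
Δv = Δv₁ + Δv₂ = 8.130 + 5.139 = 13.27 km/s.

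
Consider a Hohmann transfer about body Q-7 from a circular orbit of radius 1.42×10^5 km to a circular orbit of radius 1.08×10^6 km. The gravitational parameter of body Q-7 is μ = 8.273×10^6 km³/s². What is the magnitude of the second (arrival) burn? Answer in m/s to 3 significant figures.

The Hohmann ellipse has a_t = (r₁ + r₂)/2 = 6.110×10^5 km.
On the circular orbit at r = 1.080×10^6 km, v_c = √(μ/r) = 2.7677 km/s.
Transfer-orbit speed at the same r (vis-viva, a = a_t): v_t = √[μ(2/r − 1/a_t)] = 1.3343 km/s.
Δv₂ = |v_t − v_c| = |1.3343 − 2.7677| = 1.433 km/s.

Δv₂ = 1430 m/s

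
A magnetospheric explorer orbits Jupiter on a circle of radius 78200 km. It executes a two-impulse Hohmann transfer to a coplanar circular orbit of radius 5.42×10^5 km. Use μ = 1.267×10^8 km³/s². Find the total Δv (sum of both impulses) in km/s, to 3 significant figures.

Semi-major axis of the transfer orbit: a_t = (78200 + 5.420×10^5)/2 = 3.101×10^5 km.
Circular speed at r₁: v₁ = √(μ/r₁) = √(1.267×10^8/78200) = 40.25 km/s.
On the transfer ellipse at r₁, vis-viva gives v_p = √[μ(2/r₁ − 1/a_t)] = 53.21 km/s.
First burn Δv₁ = |v_p − v₁| = 12.96 km/s.
Circular speed at r₂: v₂ = √(μ/r₂) = 15.289 km/s.
Transfer-orbit speed at r₂: v_a = √[μ(2/r₂ − 1/a_t)] = 7.6779 km/s.
Second burn Δv₂ = |v₂ − v_a| = 7.611 km/s.
Δv = Δv₁ + Δv₂ = 12.96 + 7.611 = 20.57 km/s.

Δv = 20.6 km/s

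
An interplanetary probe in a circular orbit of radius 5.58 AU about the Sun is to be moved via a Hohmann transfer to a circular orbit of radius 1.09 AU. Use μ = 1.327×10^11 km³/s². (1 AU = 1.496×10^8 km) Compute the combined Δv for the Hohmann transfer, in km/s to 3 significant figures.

In km: r₁ = 5.58 × 1.496×10^8 = 8.34768×10^8 km; r₂ = 1.09 × 1.496×10^8 = 1.63064×10^8 km.
The Hohmann ellipse has a_t = (r₁ + r₂)/2 = 4.98916×10^8 km.
At r₁ the circular-orbit speed is v₁ = √(μ/r₁) = 12.608 km/s.
On the transfer ellipse at r₁, v² = μ(2/r − 1/a) gives v_a = √[μ(2/r₁ − 1/a_t)] = 7.2081 km/s.
First burn Δv₁ = |v_a − v₁| = 5.400 km/s.
Circular speed at r₂: v₂ = √(μ/r₂) = 28.527 km/s.
Transfer-orbit speed at r₂: v_p = √[μ(2/r₂ − 1/a_t)] = 36.900 km/s.
Second burn Δv₂ = |v₂ − v_p| = 8.373 km/s.
Δv = Δv₁ + Δv₂ = 5.400 + 8.373 = 13.77 km/s.

Δv = 13.8 km/s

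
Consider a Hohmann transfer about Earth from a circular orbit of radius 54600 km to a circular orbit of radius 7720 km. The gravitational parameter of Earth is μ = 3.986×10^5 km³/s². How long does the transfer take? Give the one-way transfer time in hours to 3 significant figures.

t = 7.60 hours

The Hohmann ellipse has a_t = (r₁ + r₂)/2 = 31160 km.
By Kepler's third law the transfer-orbit period is T = 2π√(a_t³/μ), so t = T/2 = 27370 s.
Converting: 27370 s ÷ 3600 s/hour = 7.60 hours.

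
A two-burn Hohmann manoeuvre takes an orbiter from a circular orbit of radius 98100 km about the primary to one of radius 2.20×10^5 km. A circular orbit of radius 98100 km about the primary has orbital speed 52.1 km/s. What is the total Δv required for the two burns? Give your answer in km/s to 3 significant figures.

From the circular-orbit relation v² = μ/r at r = 98100 km: μ = v²r = (52.1)² × 98100 = 2.66284×10^8 km³/s².
Semi-major axis of the transfer orbit: a_t = (98100 + 2.200×10^5)/2 = 1.5905×10^5 km.
At r₁ the circular-orbit speed is v₁ = √(μ/r₁) = 52.100 km/s.
On the transfer ellipse at r₁, v² = μ(2/r − 1/a) gives v_p = √[μ(2/r₁ − 1/a_t)] = 61.275 km/s.
First burn Δv₁ = |v_p − v₁| = 9.175 km/s.
Circular speed at r₂: v₂ = √(μ/r₂) = 34.791 km/s.
Transfer-orbit speed at r₂: v_a = √[μ(2/r₂ − 1/a_t)] = 27.323 km/s.
Second burn Δv₂ = |v₂ − v_a| = 7.468 km/s.
Total Δv = Δv₁ + Δv₂ = 16.64 km/s.

Δv = 16.6 km/s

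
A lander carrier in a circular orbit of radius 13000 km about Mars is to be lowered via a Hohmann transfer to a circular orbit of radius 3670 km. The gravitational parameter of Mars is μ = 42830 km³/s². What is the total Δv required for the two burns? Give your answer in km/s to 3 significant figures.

Δv = 1.46 km/s

The Hohmann ellipse has a_t = (r₁ + r₂)/2 = 8335 km.
Circular speed at r₁: v₁ = √(μ/r₁) = √(42830/13000) = 1.8151 km/s.
Transfer-orbit speed at r₁ (v² = μ(2/r − 1/a)): v_a = √[μ(2/r₁ − 1/a_t)] = 1.2044 km/s.
First burn Δv₁ = |v_a − v₁| = 0.6107 km/s.
At r₂, v₂ = √(μ/r₂) = 3.4162 km/s.
Transfer-orbit speed at r₂: v_p = √[μ(2/r₂ − 1/a_t)] = 4.2664 km/s.
Second burn Δv₂ = |v₂ − v_p| = 0.8502 km/s.
Total Δv = Δv₁ + Δv₂ = 1.461 km/s.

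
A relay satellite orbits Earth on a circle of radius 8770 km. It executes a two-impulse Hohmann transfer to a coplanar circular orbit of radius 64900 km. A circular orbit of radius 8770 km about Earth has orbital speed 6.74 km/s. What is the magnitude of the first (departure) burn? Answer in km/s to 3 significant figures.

From the circular-orbit relation v² = μ/r at r = 8770 km: μ = v²r = (6.74)² × 8770 = 3.98400×10^5 km³/s².
Semi-major axis of the transfer orbit: a_t = (8770 + 64900)/2 = 36835 km.
Circular speed at r = 8770 km: v_c = √(μ/r) = 6.740 km/s.
Transfer-orbit speed at the same r (vis-viva, a = a_t): v_t = √[μ(2/r − 1/a_t)] = 8.946 km/s.
Δv₁ = |v_t − v_c| = |8.946 − 6.740| = 2.206 km/s.

Δv₁ = 2.21 km/s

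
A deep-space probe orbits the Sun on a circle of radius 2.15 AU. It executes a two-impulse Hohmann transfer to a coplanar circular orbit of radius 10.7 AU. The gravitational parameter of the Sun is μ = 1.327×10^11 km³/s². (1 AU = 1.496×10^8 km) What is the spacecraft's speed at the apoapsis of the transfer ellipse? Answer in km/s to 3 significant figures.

v = 5.27 km/s

In km: r₁ = 2.15 × 1.496×10^8 = 3.2164×10^8 km; r₂ = 10.7 × 1.496×10^8 = 1.60072×10^9 km.
Semi-major axis of the transfer orbit: a_t = (3.2164×10^8 + 1.60072×10^9)/2 = 9.6118×10^8 km.
At apoapsis, r = 1.60072×10^9 km.
From the vis-viva equation, v = √[μ(2/r − 1/a_t)] = 5.267 km/s.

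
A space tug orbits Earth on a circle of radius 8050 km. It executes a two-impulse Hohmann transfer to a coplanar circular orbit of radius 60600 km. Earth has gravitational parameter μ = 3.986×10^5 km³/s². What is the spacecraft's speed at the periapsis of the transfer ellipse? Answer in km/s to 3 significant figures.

v = 9.35 km/s

The Hohmann ellipse has a_t = (r₁ + r₂)/2 = 34325 km.
At periapsis, r = 8050 km.
From the vis-viva equation, v = √[μ(2/r − 1/a_t)] = 9.350 km/s.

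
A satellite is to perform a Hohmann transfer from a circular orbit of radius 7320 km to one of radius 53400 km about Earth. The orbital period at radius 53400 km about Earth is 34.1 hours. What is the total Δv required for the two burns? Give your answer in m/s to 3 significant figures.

Δv = 3800 m/s

From Kepler's third law T² = 4π²r³/μ at r = 53400 km, T = 34.1 hours = 34.1 × 3600 s = 1.2276×10^5 s: μ = 4π²r³/T² = 3.98905×10^5 km³/s².
Transfer-ellipse semi-major axis a_t = (r₁ + r₂)/2 = (7320 + 53400)/2 = 30360 km.
At r₁ the circular-orbit speed is v₁ = √(μ/r₁) = 7.382 km/s.
On the transfer ellipse at r₁, v² = μ(2/r − 1/a) gives v_p = √[μ(2/r₁ − 1/a_t)] = 9.790 km/s.
First burn Δv₁ = |v_p − v₁| = 2.408 km/s.
At r₂, v₂ = √(μ/r₂) = 2.733 km/s.
Transfer-orbit speed at r₂: v_a = √[μ(2/r₂ − 1/a_t)] = 1.342 km/s.
Second burn Δv₂ = |v₂ − v_a| = 1.391 km/s.
Δv = Δv₁ + Δv₂ = 2.408 + 1.391 = 3.799 km/s.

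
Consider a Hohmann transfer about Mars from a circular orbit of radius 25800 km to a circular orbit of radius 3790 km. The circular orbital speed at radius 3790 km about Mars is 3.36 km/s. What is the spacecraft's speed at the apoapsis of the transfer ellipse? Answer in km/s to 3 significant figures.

From the circular-orbit relation v² = μ/r at r = 3790 km: μ = v²r = (3.36)² × 3790 = 42787.6 km³/s².
Transfer-ellipse semi-major axis a_t = (r₁ + r₂)/2 = (25800 + 3790)/2 = 14795 km.
At apoapsis, r = 25800 km.
Applying v² = μ(2/r − 1/a_t): v = 0.6518 km/s.

v = 0.652 km/s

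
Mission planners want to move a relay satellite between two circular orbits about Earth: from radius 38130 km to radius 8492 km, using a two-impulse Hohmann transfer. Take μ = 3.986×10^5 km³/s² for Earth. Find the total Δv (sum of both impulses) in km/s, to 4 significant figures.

Δv = 3.193 km/s

Transfer-ellipse semi-major axis a_t = (r₁ + r₂)/2 = (38130 + 8492)/2 = 23311 km.
Circular speed at r₁: v₁ = √(μ/r₁) = √(3.986×10^5/38130) = 3.233 km/s.
Transfer-orbit speed at r₁ (vis-viva): v_a = √[μ(2/r₁ − 1/a_t)] = 1.951 km/s.
First burn Δv₁ = |v_a − v₁| = 1.282 km/s.
At r₂, v₂ = √(μ/r₂) = 6.851 km/s.
Transfer-orbit speed at r₂: v_p = √[μ(2/r₂ − 1/a_t)] = 8.762 km/s.
Second burn Δv₂ = |v₂ − v_p| = 1.911 km/s.
Total Δv = Δv₁ + Δv₂ = 3.193 km/s.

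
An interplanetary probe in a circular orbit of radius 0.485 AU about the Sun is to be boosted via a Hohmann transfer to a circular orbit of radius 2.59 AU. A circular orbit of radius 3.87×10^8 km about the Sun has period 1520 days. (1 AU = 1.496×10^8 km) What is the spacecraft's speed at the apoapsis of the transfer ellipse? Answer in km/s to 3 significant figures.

From Kepler's third law T² = 4π²r³/μ at r = 3.87×10^8 km, T = 1520 days = 1520 × 86400 s = 1.31328×10^8 s: μ = 4π²r³/T² = 1.32672×10^11 km³/s².
In km: r₁ = 0.485 × 1.496×10^8 = 7.2556×10^7 km; r₂ = 2.59 × 1.496×10^8 = 3.87464×10^8 km.
The Hohmann ellipse has a_t = (r₁ + r₂)/2 = 2.3001×10^8 km.
At apoapsis, r = 3.87464×10^8 km.
From the vis-viva equation, v = √[μ(2/r − 1/a_t)] = 10.39 km/s.

v = 10.4 km/s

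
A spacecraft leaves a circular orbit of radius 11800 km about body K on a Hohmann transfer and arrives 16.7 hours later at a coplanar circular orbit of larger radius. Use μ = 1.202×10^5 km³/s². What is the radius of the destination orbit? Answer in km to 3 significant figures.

Transfer time t = 16.7 hours = 60120 s, and t = π√(a_t³/μ).
So a_t = (μ t²/π²)^(1/3) = (1.202×10^5 × (60120)² / π²)^(1/3) = 35309 km.
Since a_t = (r₁ + r₂)/2, r₂ = 2a_t − r₁ = 2×35309 − 11800 = 58818 km.

r₂ = 58800 km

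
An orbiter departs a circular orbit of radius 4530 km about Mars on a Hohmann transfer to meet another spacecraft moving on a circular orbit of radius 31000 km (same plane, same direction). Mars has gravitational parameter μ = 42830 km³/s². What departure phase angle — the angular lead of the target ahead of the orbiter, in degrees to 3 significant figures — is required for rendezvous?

φ = 102°

Semi-major axis of the transfer orbit: a_t = (4530 + 31000)/2 = 17765 km.
Transfer time t = π√(a_t³/μ) = 35940 s.
The target's mean motion on its circular orbit is ω₂ = √(μ/r₂³) = 3.792×10^-5 rad/s.
Angle swept by the target during transfer: ω₂·t = 1.363 rad = 78.09°.
The orbiter traverses 180° on the transfer ellipse, so the target must lead by 180° − 78.09° = 102°.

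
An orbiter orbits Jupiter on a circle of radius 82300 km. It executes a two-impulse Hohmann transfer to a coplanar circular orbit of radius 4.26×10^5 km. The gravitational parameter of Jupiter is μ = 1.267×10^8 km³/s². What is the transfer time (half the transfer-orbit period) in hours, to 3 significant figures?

t = 9.93 hours

The Hohmann ellipse has a_t = (r₁ + r₂)/2 = 2.5415×10^5 km.
Half the transfer-orbit period gives t = π√(a_t³/μ) = 35760 s.
Converting: 35760 s ÷ 3600 s/hour = 9.93 hours.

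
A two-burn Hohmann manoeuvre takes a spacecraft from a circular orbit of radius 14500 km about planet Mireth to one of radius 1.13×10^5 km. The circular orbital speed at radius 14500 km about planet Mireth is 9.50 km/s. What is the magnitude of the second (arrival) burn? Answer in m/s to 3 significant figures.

From the circular-orbit relation v² = μ/r at r = 14500 km: μ = v²r = (9.50)² × 14500 = 1.30862×10^6 km³/s².
The Hohmann ellipse has a_t = (r₁ + r₂)/2 = 63750 km.
On the circular orbit at r = 1.130×10^5 km, v_c = √(μ/r) = 3.403 km/s.
Transfer-orbit speed at the same r (vis-viva, a = a_t): v_t = √[μ(2/r − 1/a_t)] = 1.623 km/s.
Δv₂ = |v_t − v_c| = |1.623 − 3.403| = 1.780 km/s.

Δv₂ = 1780 m/s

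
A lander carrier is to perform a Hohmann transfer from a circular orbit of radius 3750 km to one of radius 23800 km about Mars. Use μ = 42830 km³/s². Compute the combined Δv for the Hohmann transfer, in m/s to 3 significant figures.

Transfer-ellipse semi-major axis a_t = (r₁ + r₂)/2 = (3750 + 23800)/2 = 13775 km.
Circular speed at r₁: v₁ = √(μ/r₁) = √(42830/3750) = 3.3795 km/s.
Transfer-orbit speed at r₁ (vis-viva equation): v_p = √[μ(2/r₁ − 1/a_t)] = 4.4422 km/s.
First burn Δv₁ = |v_p − v₁| = 1.0627 km/s.
At r₂, v₂ = √(μ/r₂) = 1.34148 km/s.
Transfer-orbit speed at r₂: v_a = √[μ(2/r₂ − 1/a_t)] = 0.699931 km/s.
Second burn Δv₂ = |v₂ − v_a| = 0.64155 km/s.
Total Δv = Δv₁ + Δv₂ = 1.704 km/s.

Δv = 1700 m/s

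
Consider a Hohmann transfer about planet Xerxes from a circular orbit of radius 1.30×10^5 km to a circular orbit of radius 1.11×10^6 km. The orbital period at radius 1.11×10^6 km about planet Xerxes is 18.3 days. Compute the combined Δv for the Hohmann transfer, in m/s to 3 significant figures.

From Kepler's third law T² = 4π²r³/μ at r = 1.11×10^6 km, T = 18.3 days = 18.3 × 86400 s = 1.58112×10^6 s: μ = 4π²r³/T² = 2.15973×10^7 km³/s².
The Hohmann ellipse has a_t = (r₁ + r₂)/2 = 6.200×10^5 km.
At r₁ the circular-orbit speed is v₁ = √(μ/r₁) = 12.889 km/s.
On the transfer ellipse at r₁, vis-viva equation gives v_p = √[μ(2/r₁ − 1/a_t)] = 17.246 km/s.
First burn Δv₁ = |v_p − v₁| = 4.357 km/s.
At r₂, v₂ = √(μ/r₂) = 4.411 km/s.
Transfer-orbit speed at r₂: v_a = √[μ(2/r₂ − 1/a_t)] = 2.020 km/s.
Second burn Δv₂ = |v₂ − v_a| = 2.391 km/s.
Total Δv = Δv₁ + Δv₂ = 6.748 km/s.

Δv = 6750 m/s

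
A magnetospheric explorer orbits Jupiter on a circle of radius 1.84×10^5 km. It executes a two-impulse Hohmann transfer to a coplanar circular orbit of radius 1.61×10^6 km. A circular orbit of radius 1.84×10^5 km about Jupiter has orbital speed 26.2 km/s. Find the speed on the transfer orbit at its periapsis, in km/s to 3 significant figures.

From the circular-orbit relation v² = μ/r at r = 1.84×10^5 km: μ = v²r = (26.2)² × 1.84×10^5 = 1.26305×10^8 km³/s².
The Hohmann ellipse has a_t = (r₁ + r₂)/2 = 8.970×10^5 km.
At periapsis, r = 1.840×10^5 km.
Vis-viva: v = √[μ(2/r − 1/a_t)] = √[1.26305×10^8 × (2/1.840×10^5 − 1/8.970×10^5)] = 35.10 km/s.

v = 35.1 km/s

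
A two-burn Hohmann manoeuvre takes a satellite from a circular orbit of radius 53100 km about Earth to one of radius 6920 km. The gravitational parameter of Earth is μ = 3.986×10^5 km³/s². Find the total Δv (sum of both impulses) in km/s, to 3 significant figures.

Δv = 3.93 km/s

The Hohmann ellipse has a_t = (r₁ + r₂)/2 = 30010 km.
Circular speed at r₁: v₁ = √(μ/r₁) = √(3.986×10^5/53100) = 2.740 km/s.
Transfer-orbit speed at r₁ (vis-viva): v_a = √[μ(2/r₁ − 1/a_t)] = 1.316 km/s.
First burn Δv₁ = |v_a − v₁| = 1.424 km/s.
Circular speed at r₂: v₂ = √(μ/r₂) = 7.58954 km/s.
Transfer-orbit speed at r₂: v_p = √[μ(2/r₂ − 1/a_t)] = 10.0955 km/s.
Second burn Δv₂ = |v₂ − v_p| = 2.506 km/s.
Total Δv = Δv₁ + Δv₂ = 3.930 km/s.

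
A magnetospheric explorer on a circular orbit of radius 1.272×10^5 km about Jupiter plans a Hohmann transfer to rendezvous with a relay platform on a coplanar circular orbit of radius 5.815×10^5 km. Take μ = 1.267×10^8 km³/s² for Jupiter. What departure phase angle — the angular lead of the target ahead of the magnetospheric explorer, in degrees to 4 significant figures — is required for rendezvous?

Transfer-ellipse semi-major axis a_t = (r₁ + r₂)/2 = (1.272×10^5 + 5.815×10^5)/2 = 3.5435×10^5 km.
The half-period of the transfer ellipse is t = π√(a_t³/μ) = 58872 s.
The target's mean motion on its circular orbit is ω₂ = √(μ/r₂³) = 2.5384×10^-5 rad/s.
Angle swept by the target during transfer: ω₂·t = 1.4944 rad = 85.62°.
Arrival is 180° from departure on the ellipse, so φ = 180° − 85.62° = 94.38°.

φ = 94.38°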